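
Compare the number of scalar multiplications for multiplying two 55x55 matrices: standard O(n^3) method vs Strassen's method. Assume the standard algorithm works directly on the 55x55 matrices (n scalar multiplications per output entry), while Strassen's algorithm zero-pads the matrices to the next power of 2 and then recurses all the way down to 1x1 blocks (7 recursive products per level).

Matrix multiplication for 55x55 matrices:

Strassen's algorithm requires power-of-2 dimensions. Pad 55x55 to 64x64 (next power of 2).

Standard algorithm: 55^3 = 166375 multiplications
Strassen's algorithm: 7^(log2(64)) = 7^6 = 117649 multiplications
Savings: 166375 - 117649 = 48726 multiplications

Standard: 166375 multiplications (55^3). Strassen: 117649 multiplications (7^6, after padding to 64x64). Strassen reduces 8 recursive multiplications to 7 at each level.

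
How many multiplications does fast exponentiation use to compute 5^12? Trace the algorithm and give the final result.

Computing 5^12 by squaring (build up from 5^1; each line after the first costs one multiplication):

5^1 = 5
5^2 = (5^1)^2 = 5^2 = 25
5^3 = 5 * 5^2 = 5 * 25 = 125
5^6 = (5^3)^2 = 125^2 = 15625
5^12 = (5^6)^2 = 15625^2 = 244140625

Result: 244140625
Multiplications needed: 4 (4 lines after 5^1)

5^12 = 244140625. Using exponentiation by squaring, this requires 4 multiplications. The key idea: if the exponent is even, square the half-power; if odd, multiply by the base once.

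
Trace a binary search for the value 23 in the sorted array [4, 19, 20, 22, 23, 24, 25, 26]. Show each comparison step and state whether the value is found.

Binary search for 23 in [4, 19, 20, 22, 23, 24, 25, 26]:

lo=0, hi=7, mid=3, arr[mid]=22 -> 22 < 23, search right half
lo=4, hi=7, mid=5, arr[mid]=24 -> 24 > 23, search left half
lo=4, hi=4, mid=4, arr[mid]=23 -> Found target at index 4!

Binary search finds 23 at index 4 after 3 comparisons. The search repeatedly halves the search space by comparing with the middle element.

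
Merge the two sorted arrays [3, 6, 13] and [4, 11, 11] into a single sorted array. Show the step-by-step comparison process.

Merging process:

Compare 3 vs 4: take 3 from left. Merged: [3]
Compare 6 vs 4: take 4 from right. Merged: [3, 4]
Compare 6 vs 11: take 6 from left. Merged: [3, 4, 6]
Compare 13 vs 11: take 11 from right. Merged: [3, 4, 6, 11]
Compare 13 vs 11: take 11 from right. Merged: [3, 4, 6, 11, 11]
Append remaining from left: [13]. Merged: [3, 4, 6, 11, 11, 13]

Final merged array: [3, 4, 6, 11, 11, 13]
Total comparisons: 5

The merged array is [3, 4, 6, 11, 11, 13], requiring 5 comparisons. The merge step runs in O(n) time where n is the total number of elements.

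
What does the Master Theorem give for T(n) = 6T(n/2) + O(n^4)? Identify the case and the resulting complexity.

Master Theorem for T(n) = 6T(n/2) + O(n^4):

a = 6, b = 2, c = 4
log_b(a) = log_2(6) = 2.5850

Case 3: c = 4 > log_2(6) = 2.5850
T(n) = O(n^4) = O(n^4)

For T(n) = 6T(n/2) + O(n^4): log_2(6) = 2.5850. This is Case 3 of the Master Theorem (c > log_b(a), work dominated by root), giving O(n^4).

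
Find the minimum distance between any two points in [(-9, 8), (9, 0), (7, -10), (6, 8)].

Computing all pairwise distances among 4 points:

d((-9, 8), (9, 0)) = 19.6977
d((-9, 8), (7, -10)) = 24.0832
d((-9, 8), (6, 8)) = 15.0
d((9, 0), (7, -10)) = 10.198
d((9, 0), (6, 8)) = 8.544 <-- minimum
d((7, -10), (6, 8)) = 18.0278

Closest pair: (9, 0) and (6, 8) with distance 8.544

The closest pair is (9, 0) and (6, 8) with Euclidean distance 8.544. For 4 points, brute-force pairwise comparison is shown above. For large n, the divide-and-conquer algorithm (sort by x, recurse on halves, check the dividing strip) achieves O(n log n).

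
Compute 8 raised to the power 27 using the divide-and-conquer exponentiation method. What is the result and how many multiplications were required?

Computing 8^27 by squaring (build up from 8^1; each line after the first costs one multiplication):

8^1 = 8
8^2 = (8^1)^2 = 8^2 = 64
8^3 = 8 * 8^2 = 8 * 64 = 512
8^6 = (8^3)^2 = 512^2 = 262144
8^12 = (8^6)^2 = 262144^2 = 68719476736
8^13 = 8 * 8^12 = 8 * 68719476736 = 549755813888
8^26 = (8^13)^2 = 549755813888^2 = 302231454903657293676544
8^27 = 8 * 8^26 = 8 * 302231454903657293676544 = 2417851639229258349412352

Result: 2417851639229258349412352
Multiplications needed: 7 (7 lines after 8^1)

8^27 = 2417851639229258349412352. Using exponentiation by squaring, this requires 7 multiplications. The key idea: if the exponent is even, square the half-power; if odd, multiply by the base once.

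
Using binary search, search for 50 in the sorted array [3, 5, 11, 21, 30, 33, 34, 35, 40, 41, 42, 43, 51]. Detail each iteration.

Binary search for 50 in [3, 5, 11, 21, 30, 33, 34, 35, 40, 41, 42, 43, 51]:

lo=0, hi=12, mid=6, arr[mid]=34 -> 34 < 50, search right half
lo=7, hi=12, mid=9, arr[mid]=41 -> 41 < 50, search right half
lo=10, hi=12, mid=11, arr[mid]=43 -> 43 < 50, search right half
lo=12, hi=12, mid=12, arr[mid]=51 -> 51 > 50, search left half
lo=12 > hi=11, target 50 not found

Binary search determines that 50 is not in the array after 4 comparisons. The search space was exhausted without finding the target.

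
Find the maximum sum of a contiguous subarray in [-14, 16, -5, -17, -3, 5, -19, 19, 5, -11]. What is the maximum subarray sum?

Using Kadane's algorithm on [-14, 16, -5, -17, -3, 5, -19, 19, 5, -11]:

Scanning through the array:
Position 1 (value 16): max_ending_here = 16, max_so_far = 16
Position 2 (value -5): max_ending_here = 11, max_so_far = 16
Position 3 (value -17): max_ending_here = -6, max_so_far = 16
Position 4 (value -3): max_ending_here = -3, max_so_far = 16
Position 5 (value 5): max_ending_here = 5, max_so_far = 16
Position 6 (value -19): max_ending_here = -14, max_so_far = 16
Position 7 (value 19): max_ending_here = 19, max_so_far = 19
Position 8 (value 5): max_ending_here = 24, max_so_far = 24
Position 9 (value -11): max_ending_here = 13, max_so_far = 24

Maximum subarray: [19, 5]
Maximum sum: 24

The maximum subarray is [19, 5] with sum 24. This subarray runs from index 7 to index 8.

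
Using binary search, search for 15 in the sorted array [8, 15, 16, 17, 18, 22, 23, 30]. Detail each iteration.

Binary search for 15 in [8, 15, 16, 17, 18, 22, 23, 30]:

lo=0, hi=7, mid=3, arr[mid]=17 -> 17 > 15, search left half
lo=0, hi=2, mid=1, arr[mid]=15 -> Found target at index 1!

Binary search finds 15 at index 1 after 2 comparisons. The search repeatedly halves the search space by comparing with the middle element.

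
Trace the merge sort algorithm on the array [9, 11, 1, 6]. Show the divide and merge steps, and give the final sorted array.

Merge sort trace:

Split: [9, 11, 1, 6] -> [9, 11] and [1, 6]
  Split: [9, 11] -> [9] and [11]
  Merge: [9] + [11] -> [9, 11]
  Split: [1, 6] -> [1] and [6]
  Merge: [1] + [6] -> [1, 6]
Merge: [9, 11] + [1, 6] -> [1, 6, 9, 11]

Final sorted array: [1, 6, 9, 11]

The merge sort proceeds by recursively splitting the array and merging sorted halves.
After all merges, the sorted array is [1, 6, 9, 11].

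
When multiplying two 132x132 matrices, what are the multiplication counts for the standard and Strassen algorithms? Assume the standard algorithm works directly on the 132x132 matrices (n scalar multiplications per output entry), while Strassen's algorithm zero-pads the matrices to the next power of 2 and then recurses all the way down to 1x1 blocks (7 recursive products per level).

Matrix multiplication for 132x132 matrices:

Strassen's algorithm requires power-of-2 dimensions. Pad 132x132 to 256x256 (next power of 2).

Standard algorithm: 132^3 = 2299968 multiplications
Strassen's algorithm: 7^(log2(256)) = 7^8 = 5764801 multiplications
Difference: 2299968 - 5764801 = -3464833 (Strassen uses MORE here due to padding overhead — for small or just-over-power-of-2 n, padding can outweigh the per-level savings)

Standard: 2299968 multiplications (132^3). Strassen: 5764801 multiplications (7^8, after padding to 256x256). Strassen reduces 8 recursive multiplications to 7 at each level.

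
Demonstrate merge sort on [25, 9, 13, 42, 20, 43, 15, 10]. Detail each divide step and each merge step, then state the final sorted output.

Merge sort trace:

Split: [25, 9, 13, 42, 20, 43, 15, 10] -> [25, 9, 13, 42] and [20, 43, 15, 10]
  Split: [25, 9, 13, 42] -> [25, 9] and [13, 42]
    Split: [25, 9] -> [25] and [9]
    Merge: [25] + [9] -> [9, 25]
    Split: [13, 42] -> [13] and [42]
    Merge: [13] + [42] -> [13, 42]
  Merge: [9, 25] + [13, 42] -> [9, 13, 25, 42]
  Split: [20, 43, 15, 10] -> [20, 43] and [15, 10]
    Split: [20, 43] -> [20] and [43]
    Merge: [20] + [43] -> [20, 43]
    Split: [15, 10] -> [15] and [10]
    Merge: [15] + [10] -> [10, 15]
  Merge: [20, 43] + [10, 15] -> [10, 15, 20, 43]
Merge: [9, 13, 25, 42] + [10, 15, 20, 43] -> [9, 10, 13, 15, 20, 25, 42, 43]

Final sorted array: [9, 10, 13, 15, 20, 25, 42, 43]

The merge sort proceeds by recursively splitting the array and merging sorted halves.
After all merges, the sorted array is [9, 10, 13, 15, 20, 25, 42, 43].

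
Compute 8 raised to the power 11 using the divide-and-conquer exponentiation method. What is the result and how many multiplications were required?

Computing 8^11 by squaring (build up from 8^1; each line after the first costs one multiplication):

8^1 = 8
8^2 = (8^1)^2 = 8^2 = 64
8^4 = (8^2)^2 = 64^2 = 4096
8^5 = 8 * 8^4 = 8 * 4096 = 32768
8^10 = (8^5)^2 = 32768^2 = 1073741824
8^11 = 8 * 8^10 = 8 * 1073741824 = 8589934592

Result: 8589934592
Multiplications needed: 5 (5 lines after 8^1)

8^11 = 8589934592. Using exponentiation by squaring, this requires 5 multiplications. The key idea: if the exponent is even, square the half-power; if odd, multiply by the base once.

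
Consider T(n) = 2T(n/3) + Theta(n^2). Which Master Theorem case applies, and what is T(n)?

Master Theorem for T(n) = 2T(n/3) + O(n^2):

a = 2, b = 3, c = 2
log_b(a) = log_3(2) = 0.6309

Case 3: c = 2 > log_3(2) = 0.6309
T(n) = O(n^2) = O(n^2)

For T(n) = 2T(n/3) + O(n^2): log_3(2) = 0.6309. This is Case 3 of the Master Theorem (c > log_b(a), work dominated by root), giving O(n^2).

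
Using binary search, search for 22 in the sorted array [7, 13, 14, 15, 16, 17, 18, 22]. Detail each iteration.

Binary search for 22 in [7, 13, 14, 15, 16, 17, 18, 22]:

lo=0, hi=7, mid=3, arr[mid]=15 -> 15 < 22, search right half
lo=4, hi=7, mid=5, arr[mid]=17 -> 17 < 22, search right half
lo=6, hi=7, mid=6, arr[mid]=18 -> 18 < 22, search right half
lo=7, hi=7, mid=7, arr[mid]=22 -> Found target at index 7!

Binary search finds 22 at index 7 after 4 comparisons. The search repeatedly halves the search space by comparing with the middle element.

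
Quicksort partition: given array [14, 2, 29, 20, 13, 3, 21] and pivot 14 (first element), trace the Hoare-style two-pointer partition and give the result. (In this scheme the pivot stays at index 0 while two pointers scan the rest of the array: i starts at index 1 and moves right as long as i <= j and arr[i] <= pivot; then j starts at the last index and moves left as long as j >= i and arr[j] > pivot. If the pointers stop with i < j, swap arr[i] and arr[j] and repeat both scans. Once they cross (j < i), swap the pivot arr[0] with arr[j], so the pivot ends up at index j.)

Hoare-style two-pointer partition with pivot = 14:

Initial array: [14, 2, 29, 20, 13, 3, 21]

Pointers start at i = 1, j = 6.
i stops at index 2 (arr[2]=29 > 14), j stops at index 5 (arr[5]=3 <= 14): swap arr[2] and arr[5], array becomes [14, 2, 3, 20, 13, 29, 21]
i stops at index 3 (arr[3]=20 > 14), j stops at index 4 (arr[4]=13 <= 14): swap arr[3] and arr[4], array becomes [14, 2, 3, 13, 20, 29, 21]
i ends at 4, j ends at 3: the pointers have crossed (j < i), so scanning stops.

Swap pivot arr[0] with arr[3] to place pivot at position 3: [13, 2, 3, 14, 20, 29, 21]
Pivot position: 3

After partitioning with pivot 14, the array becomes [13, 2, 3, 14, 20, 29, 21]. The pivot is placed at index 3. All elements to the left of the pivot are <= 14, and all elements to the right are > 14.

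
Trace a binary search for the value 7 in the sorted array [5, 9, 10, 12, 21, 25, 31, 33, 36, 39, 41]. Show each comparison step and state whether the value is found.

Binary search for 7 in [5, 9, 10, 12, 21, 25, 31, 33, 36, 39, 41]:

lo=0, hi=10, mid=5, arr[mid]=25 -> 25 > 7, search left half
lo=0, hi=4, mid=2, arr[mid]=10 -> 10 > 7, search left half
lo=0, hi=1, mid=0, arr[mid]=5 -> 5 < 7, search right half
lo=1, hi=1, mid=1, arr[mid]=9 -> 9 > 7, search left half
lo=1 > hi=0, target 7 not found

Binary search determines that 7 is not in the array after 4 comparisons. The search space was exhausted without finding the target.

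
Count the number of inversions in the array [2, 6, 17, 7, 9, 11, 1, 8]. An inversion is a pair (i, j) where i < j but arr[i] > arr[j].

Finding inversions in [2, 6, 17, 7, 9, 11, 1, 8]:

(0, 6): arr[0]=2 > arr[6]=1
(1, 6): arr[1]=6 > arr[6]=1
(2, 3): arr[2]=17 > arr[3]=7
(2, 4): arr[2]=17 > arr[4]=9
(2, 5): arr[2]=17 > arr[5]=11
(2, 6): arr[2]=17 > arr[6]=1
(2, 7): arr[2]=17 > arr[7]=8
(3, 6): arr[3]=7 > arr[6]=1
(4, 6): arr[4]=9 > arr[6]=1
(4, 7): arr[4]=9 > arr[7]=8
(5, 6): arr[5]=11 > arr[6]=1
(5, 7): arr[5]=11 > arr[7]=8

Total inversions: 12

The array has 12 inversion(s): (0,6), (1,6), (2,3), (2,4), (2,5), (2,6), (2,7), (3,6), (4,6), (4,7), (5,6), (5,7). Each pair (i,j) satisfies i < j and arr[i] > arr[j].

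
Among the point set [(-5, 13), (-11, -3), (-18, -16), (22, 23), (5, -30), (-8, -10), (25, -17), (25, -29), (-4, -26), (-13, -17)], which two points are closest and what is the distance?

Computing all pairwise distances among 10 points:

d((-5, 13), (-11, -3)) = 17.088
d((-5, 13), (-18, -16)) = 31.7805
d((-5, 13), (22, 23)) = 28.7924
d((-5, 13), (5, -30)) = 44.1475
d((-5, 13), (-8, -10)) = 23.1948
d((-5, 13), (25, -17)) = 42.4264
d((-5, 13), (25, -29)) = 51.614
d((-5, 13), (-4, -26)) = 39.0128
d((-5, 13), (-13, -17)) = 31.0483
d((-11, -3), (-18, -16)) = 14.7648
d((-11, -3), (22, 23)) = 42.0119
d((-11, -3), (5, -30)) = 31.3847
d((-11, -3), (-8, -10)) = 7.6158
d((-11, -3), (25, -17)) = 38.6264
d((-11, -3), (25, -29)) = 44.4072
d((-11, -3), (-4, -26)) = 24.0416
d((-11, -3), (-13, -17)) = 14.1421
d((-18, -16), (22, 23)) = 55.8659
d((-18, -16), (5, -30)) = 26.9258
d((-18, -16), (-8, -10)) = 11.6619
d((-18, -16), (25, -17)) = 43.0116
d((-18, -16), (25, -29)) = 44.9222
d((-18, -16), (-4, -26)) = 17.2047
d((-18, -16), (-13, -17)) = 5.099 <-- minimum
d((22, 23), (5, -30)) = 55.6597
d((22, 23), (-8, -10)) = 44.5982
d((22, 23), (25, -17)) = 40.1123
d((22, 23), (25, -29)) = 52.0865
d((22, 23), (-4, -26)) = 55.4707
d((22, 23), (-13, -17)) = 53.1507
d((5, -30), (-8, -10)) = 23.8537
d((5, -30), (25, -17)) = 23.8537
d((5, -30), (25, -29)) = 20.025
d((5, -30), (-4, -26)) = 9.8489
d((5, -30), (-13, -17)) = 22.2036
d((-8, -10), (25, -17)) = 33.7343
d((-8, -10), (25, -29)) = 38.0789
d((-8, -10), (-4, -26)) = 16.4924
d((-8, -10), (-13, -17)) = 8.6023
d((25, -17), (25, -29)) = 12.0
d((25, -17), (-4, -26)) = 30.3645
d((25, -17), (-13, -17)) = 38.0
d((25, -29), (-4, -26)) = 29.1548
d((25, -29), (-13, -17)) = 39.8497
d((-4, -26), (-13, -17)) = 12.7279

Closest pair: (-18, -16) and (-13, -17) with distance 5.099

The closest pair is (-18, -16) and (-13, -17) with Euclidean distance 5.099. For 10 points, brute-force pairwise comparison is shown above. For large n, the divide-and-conquer algorithm (sort by x, recurse on halves, check the dividing strip) achieves O(n log n).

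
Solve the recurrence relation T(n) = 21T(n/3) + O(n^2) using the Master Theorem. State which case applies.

Master Theorem for T(n) = 21T(n/3) + O(n^2):

a = 21, b = 3, c = 2
log_b(a) = log_3(21) = 2.7712

Case 1: c = 2 < log_3(21) = 2.7712
T(n) = O(n^(log_3 21))

For T(n) = 21T(n/3) + O(n^2): log_3(21) = 2.7712. This is Case 1 of the Master Theorem (c < log_b(a), work dominated by leaves), giving O(n^(log_3 21)).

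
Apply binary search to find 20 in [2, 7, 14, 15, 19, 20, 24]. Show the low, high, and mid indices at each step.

Binary search for 20 in [2, 7, 14, 15, 19, 20, 24]:

lo=0, hi=6, mid=3, arr[mid]=15 -> 15 < 20, search right half
lo=4, hi=6, mid=5, arr[mid]=20 -> Found target at index 5!

Binary search finds 20 at index 5 after 2 comparisons. The search repeatedly halves the search space by comparing with the middle element.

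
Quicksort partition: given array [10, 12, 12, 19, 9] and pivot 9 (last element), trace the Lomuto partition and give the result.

Lomuto partition with pivot = 9:

Initial array: [10, 12, 12, 19, 9]

arr[0]=10 > 9: no swap
arr[1]=12 > 9: no swap
arr[2]=12 > 9: no swap
arr[3]=19 > 9: no swap

Place pivot at position 0: [9, 12, 12, 19, 10]
Pivot position: 0

After partitioning with pivot 9, the array becomes [9, 12, 12, 19, 10]. The pivot is placed at index 0. All elements to the left of the pivot are <= 9, and all elements to the right are > 9.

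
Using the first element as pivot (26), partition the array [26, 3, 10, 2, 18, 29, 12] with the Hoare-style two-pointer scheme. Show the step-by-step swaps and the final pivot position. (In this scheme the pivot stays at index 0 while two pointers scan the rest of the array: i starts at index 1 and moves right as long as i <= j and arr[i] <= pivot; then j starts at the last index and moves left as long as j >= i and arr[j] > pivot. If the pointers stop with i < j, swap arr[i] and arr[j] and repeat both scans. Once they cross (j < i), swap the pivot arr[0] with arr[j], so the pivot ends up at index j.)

Hoare-style two-pointer partition with pivot = 26:

Initial array: [26, 3, 10, 2, 18, 29, 12]

Pointers start at i = 1, j = 6.
i stops at index 5 (arr[5]=29 > 26), j stops at index 6 (arr[6]=12 <= 26): swap arr[5] and arr[6], array becomes [26, 3, 10, 2, 18, 12, 29]
i ends at 6, j ends at 5: the pointers have crossed (j < i), so scanning stops.

Swap pivot arr[0] with arr[5] to place pivot at position 5: [12, 3, 10, 2, 18, 26, 29]
Pivot position: 5

After partitioning with pivot 26, the array becomes [12, 3, 10, 2, 18, 26, 29]. The pivot is placed at index 5. All elements to the left of the pivot are <= 26, and all elements to the right are > 26.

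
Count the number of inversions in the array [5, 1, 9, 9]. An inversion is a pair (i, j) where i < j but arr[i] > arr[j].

Finding inversions in [5, 1, 9, 9]:

(0, 1): arr[0]=5 > arr[1]=1

Total inversions: 1

The array has 1 inversion(s): (0,1). Each pair (i,j) satisfies i < j and arr[i] > arr[j].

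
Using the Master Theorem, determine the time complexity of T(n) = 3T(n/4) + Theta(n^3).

Master Theorem for T(n) = 3T(n/4) + O(n^3):

a = 3, b = 4, c = 3
log_b(a) = log_4(3) = 0.7925

Case 3: c = 3 > log_4(3) = 0.7925
T(n) = O(n^3) = O(n^3)

For T(n) = 3T(n/4) + O(n^3): log_4(3) = 0.7925. This is Case 3 of the Master Theorem (c > log_b(a), work dominated by root), giving O(n^3).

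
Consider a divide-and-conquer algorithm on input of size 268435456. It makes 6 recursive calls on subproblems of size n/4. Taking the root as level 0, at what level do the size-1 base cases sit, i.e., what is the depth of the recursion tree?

For divide and conquer with division factor 4:

Problem sizes at each level:
Level 0: 268435456
Level 1: 67108864
Level 2: 16777216
Level 3: 4194304
Level 4: 1048576
Level 5: 262144
Level 6: 65536
Level 7: 16384
Level 8: 4096
Level 9: 1024
Level 10: 256
Level 11: 64
Level 12: 16
Level 13: 4
Level 14: 1

The root is level 0 and the size-1 base case is level 14 (the tree spans levels 0 through 14, i.e. 15 levels counting the root), so the depth is the number of divisions: log_4(268435456) = 14

The recursion tree depth is log_4(268435456) = 14. At each level, the problem size is divided by 4, so it takes 14 divisions to reduce to a base case of size 1. The algorithm makes 6 recursive calls at each level.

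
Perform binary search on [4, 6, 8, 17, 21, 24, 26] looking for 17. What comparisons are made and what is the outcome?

Binary search for 17 in [4, 6, 8, 17, 21, 24, 26]:

lo=0, hi=6, mid=3, arr[mid]=17 -> Found target at index 3!

Binary search finds 17 at index 3 after 1 comparisons. The search repeatedly halves the search space by comparing with the middle element.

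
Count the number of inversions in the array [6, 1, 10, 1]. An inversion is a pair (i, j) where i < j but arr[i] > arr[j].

Finding inversions in [6, 1, 10, 1]:

(0, 1): arr[0]=6 > arr[1]=1
(0, 3): arr[0]=6 > arr[3]=1
(2, 3): arr[2]=10 > arr[3]=1

Total inversions: 3

The array has 3 inversion(s): (0,1), (0,3), (2,3). Each pair (i,j) satisfies i < j and arr[i] > arr[j].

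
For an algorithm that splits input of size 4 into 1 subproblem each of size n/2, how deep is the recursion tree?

For divide and conquer with division factor 2:

Problem sizes at each level:
Level 0: 4
Level 1: 2
Level 2: 1

The root is level 0 and the size-1 base case is level 2 (the tree spans levels 0 through 2, i.e. 3 levels counting the root), so the depth is the number of divisions: log_2(4) = 2

The recursion tree depth is log_2(4) = 2. At each level, the problem size is divided by 2, so it takes 2 divisions to reduce to a base case of size 1. The algorithm makes 1 recursive call at each level.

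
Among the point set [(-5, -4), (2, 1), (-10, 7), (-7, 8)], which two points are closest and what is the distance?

Computing all pairwise distances among 4 points:

d((-5, -4), (2, 1)) = 8.6023
d((-5, -4), (-10, 7)) = 12.083
d((-5, -4), (-7, 8)) = 12.1655
d((2, 1), (-10, 7)) = 13.4164
d((2, 1), (-7, 8)) = 11.4018
d((-10, 7), (-7, 8)) = 3.1623 <-- minimum

Closest pair: (-10, 7) and (-7, 8) with distance 3.1623

The closest pair is (-10, 7) and (-7, 8) with Euclidean distance 3.1623. For 4 points, brute-force pairwise comparison is shown above. For large n, the divide-and-conquer algorithm (sort by x, recurse on halves, check the dividing strip) achieves O(n log n).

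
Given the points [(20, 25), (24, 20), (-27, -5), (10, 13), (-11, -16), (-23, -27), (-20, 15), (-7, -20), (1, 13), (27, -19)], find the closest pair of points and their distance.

Computing all pairwise distances among 10 points:

d((20, 25), (24, 20)) = 6.4031
d((20, 25), (-27, -5)) = 55.7584
d((20, 25), (10, 13)) = 15.6205
d((20, 25), (-11, -16)) = 51.4004
d((20, 25), (-23, -27)) = 67.4759
d((20, 25), (-20, 15)) = 41.2311
d((20, 25), (-7, -20)) = 52.4786
d((20, 25), (1, 13)) = 22.4722
d((20, 25), (27, -19)) = 44.5533
d((24, 20), (-27, -5)) = 56.7979
d((24, 20), (10, 13)) = 15.6525
d((24, 20), (-11, -16)) = 50.2096
d((24, 20), (-23, -27)) = 66.468
d((24, 20), (-20, 15)) = 44.2832
d((24, 20), (-7, -20)) = 50.6063
d((24, 20), (1, 13)) = 24.0416
d((24, 20), (27, -19)) = 39.1152
d((-27, -5), (10, 13)) = 41.1461
d((-27, -5), (-11, -16)) = 19.4165
d((-27, -5), (-23, -27)) = 22.3607
d((-27, -5), (-20, 15)) = 21.1896
d((-27, -5), (-7, -20)) = 25.0
d((-27, -5), (1, 13)) = 33.2866
d((-27, -5), (27, -19)) = 55.7853
d((10, 13), (-11, -16)) = 35.805
d((10, 13), (-23, -27)) = 51.8556
d((10, 13), (-20, 15)) = 30.0666
d((10, 13), (-7, -20)) = 37.1214
d((10, 13), (1, 13)) = 9.0
d((10, 13), (27, -19)) = 36.2353
d((-11, -16), (-23, -27)) = 16.2788
d((-11, -16), (-20, 15)) = 32.28
d((-11, -16), (-7, -20)) = 5.6569 <-- minimum
d((-11, -16), (1, 13)) = 31.3847
d((-11, -16), (27, -19)) = 38.1182
d((-23, -27), (-20, 15)) = 42.107
d((-23, -27), (-7, -20)) = 17.4642
d((-23, -27), (1, 13)) = 46.6476
d((-23, -27), (27, -19)) = 50.636
d((-20, 15), (-7, -20)) = 37.3363
d((-20, 15), (1, 13)) = 21.095
d((-20, 15), (27, -19)) = 58.0086
d((-7, -20), (1, 13)) = 33.9559
d((-7, -20), (27, -19)) = 34.0147
d((1, 13), (27, -19)) = 41.2311

Closest pair: (-11, -16) and (-7, -20) with distance 5.6569

The closest pair is (-11, -16) and (-7, -20) with Euclidean distance 5.6569. For 10 points, brute-force pairwise comparison is shown above. For large n, the divide-and-conquer algorithm (sort by x, recurse on halves, check the dividing strip) achieves O(n log n).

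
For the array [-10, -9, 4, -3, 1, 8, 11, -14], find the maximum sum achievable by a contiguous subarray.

Using Kadane's algorithm on [-10, -9, 4, -3, 1, 8, 11, -14]:

Scanning through the array:
Position 1 (value -9): max_ending_here = -9, max_so_far = -9
Position 2 (value 4): max_ending_here = 4, max_so_far = 4
Position 3 (value -3): max_ending_here = 1, max_so_far = 4
Position 4 (value 1): max_ending_here = 2, max_so_far = 4
Position 5 (value 8): max_ending_here = 10, max_so_far = 10
Position 6 (value 11): max_ending_here = 21, max_so_far = 21
Position 7 (value -14): max_ending_here = 7, max_so_far = 21

Maximum subarray: [4, -3, 1, 8, 11]
Maximum sum: 21

The maximum subarray is [4, -3, 1, 8, 11] with sum 21. This subarray runs from index 2 to index 6.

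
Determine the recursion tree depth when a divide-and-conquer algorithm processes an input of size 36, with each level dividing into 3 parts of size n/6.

For divide and conquer with division factor 6:

Problem sizes at each level:
Level 0: 36
Level 1: 6
Level 2: 1

The root is level 0 and the size-1 base case is level 2 (the tree spans levels 0 through 2, i.e. 3 levels counting the root), so the depth is the number of divisions: log_6(36) = 2

The recursion tree depth is log_6(36) = 2. At each level, the problem size is divided by 6, so it takes 2 divisions to reduce to a base case of size 1. The algorithm makes 3 recursive calls at each level.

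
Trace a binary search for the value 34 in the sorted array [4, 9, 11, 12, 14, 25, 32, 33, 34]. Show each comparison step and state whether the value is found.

Binary search for 34 in [4, 9, 11, 12, 14, 25, 32, 33, 34]:

lo=0, hi=8, mid=4, arr[mid]=14 -> 14 < 34, search right half
lo=5, hi=8, mid=6, arr[mid]=32 -> 32 < 34, search right half
lo=7, hi=8, mid=7, arr[mid]=33 -> 33 < 34, search right half
lo=8, hi=8, mid=8, arr[mid]=34 -> Found target at index 8!

Binary search finds 34 at index 8 after 4 comparisons. The search repeatedly halves the search space by comparing with the middle element.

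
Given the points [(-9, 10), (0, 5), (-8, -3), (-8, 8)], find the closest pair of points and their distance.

Computing all pairwise distances among 4 points:

d((-9, 10), (0, 5)) = 10.2956
d((-9, 10), (-8, -3)) = 13.0384
d((-9, 10), (-8, 8)) = 2.2361 <-- minimum
d((0, 5), (-8, -3)) = 11.3137
d((0, 5), (-8, 8)) = 8.544
d((-8, -3), (-8, 8)) = 11.0

Closest pair: (-9, 10) and (-8, 8) with distance 2.2361

The closest pair is (-9, 10) and (-8, 8) with Euclidean distance 2.2361. For 4 points, brute-force pairwise comparison is shown above. For large n, the divide-and-conquer algorithm (sort by x, recurse on halves, check the dividing strip) achieves O(n log n).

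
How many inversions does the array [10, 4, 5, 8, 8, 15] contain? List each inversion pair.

Finding inversions in [10, 4, 5, 8, 8, 15]:

(0, 1): arr[0]=10 > arr[1]=4
(0, 2): arr[0]=10 > arr[2]=5
(0, 3): arr[0]=10 > arr[3]=8
(0, 4): arr[0]=10 > arr[4]=8

Total inversions: 4

The array has 4 inversion(s): (0,1), (0,2), (0,3), (0,4). Each pair (i,j) satisfies i < j and arr[i] > arr[j].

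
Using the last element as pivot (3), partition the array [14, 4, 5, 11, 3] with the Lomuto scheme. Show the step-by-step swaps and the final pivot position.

Lomuto partition with pivot = 3:

Initial array: [14, 4, 5, 11, 3]

arr[0]=14 > 3: no swap
arr[1]=4 > 3: no swap
arr[2]=5 > 3: no swap
arr[3]=11 > 3: no swap

Place pivot at position 0: [3, 4, 5, 11, 14]
Pivot position: 0

After partitioning with pivot 3, the array becomes [3, 4, 5, 11, 14]. The pivot is placed at index 0. All elements to the left of the pivot are <= 3, and all elements to the right are > 3.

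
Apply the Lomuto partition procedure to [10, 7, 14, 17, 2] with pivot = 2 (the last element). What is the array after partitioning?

Lomuto partition with pivot = 2:

Initial array: [10, 7, 14, 17, 2]

arr[0]=10 > 2: no swap
arr[1]=7 > 2: no swap
arr[2]=14 > 2: no swap
arr[3]=17 > 2: no swap

Place pivot at position 0: [2, 7, 14, 17, 10]
Pivot position: 0

After partitioning with pivot 2, the array becomes [2, 7, 14, 17, 10]. The pivot is placed at index 0. All elements to the left of the pivot are <= 2, and all elements to the right are > 2.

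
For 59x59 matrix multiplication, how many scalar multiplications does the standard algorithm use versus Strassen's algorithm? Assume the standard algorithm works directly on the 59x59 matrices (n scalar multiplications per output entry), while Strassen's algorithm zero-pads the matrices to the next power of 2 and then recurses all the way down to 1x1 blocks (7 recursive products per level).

Matrix multiplication for 59x59 matrices:

Strassen's algorithm requires power-of-2 dimensions. Pad 59x59 to 64x64 (next power of 2).

Standard algorithm: 59^3 = 205379 multiplications
Strassen's algorithm: 7^(log2(64)) = 7^6 = 117649 multiplications
Savings: 205379 - 117649 = 87730 multiplications

Standard: 205379 multiplications (59^3). Strassen: 117649 multiplications (7^6, after padding to 64x64). Strassen reduces 8 recursive multiplications to 7 at each level.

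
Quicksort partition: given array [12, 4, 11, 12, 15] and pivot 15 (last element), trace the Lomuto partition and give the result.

Lomuto partition with pivot = 15:

Initial array: [12, 4, 11, 12, 15]

arr[0]=12 <= 15: swap with position 0, array becomes [12, 4, 11, 12, 15]
arr[1]=4 <= 15: swap with position 1, array becomes [12, 4, 11, 12, 15]
arr[2]=11 <= 15: swap with position 2, array becomes [12, 4, 11, 12, 15]
arr[3]=12 <= 15: swap with position 3, array becomes [12, 4, 11, 12, 15]

Place pivot at position 4: [12, 4, 11, 12, 15]
Pivot position: 4

After partitioning with pivot 15, the array becomes [12, 4, 11, 12, 15]. The pivot is placed at index 4. All elements to the left of the pivot are <= 15, and all elements to the right are > 15.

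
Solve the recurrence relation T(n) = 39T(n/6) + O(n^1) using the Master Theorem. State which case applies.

Master Theorem for T(n) = 39T(n/6) + O(n^1):

a = 39, b = 6, c = 1
log_b(a) = log_6(39) = 2.0447

Case 1: c = 1 < log_6(39) = 2.0447
T(n) = O(n^(log_6 39))

For T(n) = 39T(n/6) + O(n^1): log_6(39) = 2.0447. This is Case 1 of the Master Theorem (c < log_b(a), work dominated by leaves), giving O(n^(log_6 39)).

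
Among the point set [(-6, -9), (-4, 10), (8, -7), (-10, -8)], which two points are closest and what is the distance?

Computing all pairwise distances among 4 points:

d((-6, -9), (-4, 10)) = 19.105
d((-6, -9), (8, -7)) = 14.1421
d((-6, -9), (-10, -8)) = 4.1231 <-- minimum
d((-4, 10), (8, -7)) = 20.8087
d((-4, 10), (-10, -8)) = 18.9737
d((8, -7), (-10, -8)) = 18.0278

Closest pair: (-6, -9) and (-10, -8) with distance 4.1231

The closest pair is (-6, -9) and (-10, -8) with Euclidean distance 4.1231. For 4 points, brute-force pairwise comparison is shown above. For large n, the divide-and-conquer algorithm (sort by x, recurse on halves, check the dividing strip) achieves O(n log n).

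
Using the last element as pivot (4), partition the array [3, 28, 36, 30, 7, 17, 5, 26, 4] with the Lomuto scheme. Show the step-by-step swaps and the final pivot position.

Lomuto partition with pivot = 4:

Initial array: [3, 28, 36, 30, 7, 17, 5, 26, 4]

arr[0]=3 <= 4: swap with position 0, array becomes [3, 28, 36, 30, 7, 17, 5, 26, 4]
arr[1]=28 > 4: no swap
arr[2]=36 > 4: no swap
arr[3]=30 > 4: no swap
arr[4]=7 > 4: no swap
arr[5]=17 > 4: no swap
arr[6]=5 > 4: no swap
arr[7]=26 > 4: no swap

Place pivot at position 1: [3, 4, 36, 30, 7, 17, 5, 26, 28]
Pivot position: 1

After partitioning with pivot 4, the array becomes [3, 4, 36, 30, 7, 17, 5, 26, 28]. The pivot is placed at index 1. All elements to the left of the pivot are <= 4, and all elements to the right are > 4.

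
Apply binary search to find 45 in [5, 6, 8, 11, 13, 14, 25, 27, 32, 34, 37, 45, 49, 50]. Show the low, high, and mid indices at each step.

Binary search for 45 in [5, 6, 8, 11, 13, 14, 25, 27, 32, 34, 37, 45, 49, 50]:

lo=0, hi=13, mid=6, arr[mid]=25 -> 25 < 45, search right half
lo=7, hi=13, mid=10, arr[mid]=37 -> 37 < 45, search right half
lo=11, hi=13, mid=12, arr[mid]=49 -> 49 > 45, search left half
lo=11, hi=11, mid=11, arr[mid]=45 -> Found target at index 11!

Binary search finds 45 at index 11 after 4 comparisons. The search repeatedly halves the search space by comparing with the middle element.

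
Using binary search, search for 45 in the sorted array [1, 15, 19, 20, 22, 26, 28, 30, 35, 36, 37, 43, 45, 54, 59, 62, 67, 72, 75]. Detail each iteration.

Binary search for 45 in [1, 15, 19, 20, 22, 26, 28, 30, 35, 36, 37, 43, 45, 54, 59, 62, 67, 72, 75]:

lo=0, hi=18, mid=9, arr[mid]=36 -> 36 < 45, search right half
lo=10, hi=18, mid=14, arr[mid]=59 -> 59 > 45, search left half
lo=10, hi=13, mid=11, arr[mid]=43 -> 43 < 45, search right half
lo=12, hi=13, mid=12, arr[mid]=45 -> Found target at index 12!

Binary search finds 45 at index 12 after 4 comparisons. The search repeatedly halves the search space by comparing with the middle element.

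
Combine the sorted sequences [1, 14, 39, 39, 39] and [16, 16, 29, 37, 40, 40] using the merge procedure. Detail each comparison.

Merging process:

Compare 1 vs 16: take 1 from left. Merged: [1]
Compare 14 vs 16: take 14 from left. Merged: [1, 14]
Compare 39 vs 16: take 16 from right. Merged: [1, 14, 16]
Compare 39 vs 16: take 16 from right. Merged: [1, 14, 16, 16]
Compare 39 vs 29: take 29 from right. Merged: [1, 14, 16, 16, 29]
Compare 39 vs 37: take 37 from right. Merged: [1, 14, 16, 16, 29, 37]
Compare 39 vs 40: take 39 from left. Merged: [1, 14, 16, 16, 29, 37, 39]
Compare 39 vs 40: take 39 from left. Merged: [1, 14, 16, 16, 29, 37, 39, 39]
Compare 39 vs 40: take 39 from left. Merged: [1, 14, 16, 16, 29, 37, 39, 39, 39]
Append remaining from right: [40, 40]. Merged: [1, 14, 16, 16, 29, 37, 39, 39, 39, 40, 40]

Final merged array: [1, 14, 16, 16, 29, 37, 39, 39, 39, 40, 40]
Total comparisons: 9

The merged array is [1, 14, 16, 16, 29, 37, 39, 39, 39, 40, 40], requiring 9 comparisons. The merge step runs in O(n) time where n is the total number of elements.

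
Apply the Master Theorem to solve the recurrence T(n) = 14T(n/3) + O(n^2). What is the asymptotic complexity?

Master Theorem for T(n) = 14T(n/3) + O(n^2):

a = 14, b = 3, c = 2
log_b(a) = log_3(14) = 2.4022

Case 1: c = 2 < log_3(14) = 2.4022
T(n) = O(n^(log_3 14))

For T(n) = 14T(n/3) + O(n^2): log_3(14) = 2.4022. This is Case 1 of the Master Theorem (c < log_b(a), work dominated by leaves), giving O(n^(log_3 14)).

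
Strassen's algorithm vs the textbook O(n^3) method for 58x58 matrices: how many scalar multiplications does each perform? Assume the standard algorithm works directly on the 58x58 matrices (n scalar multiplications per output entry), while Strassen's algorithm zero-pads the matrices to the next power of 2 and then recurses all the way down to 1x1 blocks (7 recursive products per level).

Matrix multiplication for 58x58 matrices:

Strassen's algorithm requires power-of-2 dimensions. Pad 58x58 to 64x64 (next power of 2).

Standard algorithm: 58^3 = 195112 multiplications
Strassen's algorithm: 7^(log2(64)) = 7^6 = 117649 multiplications
Savings: 195112 - 117649 = 77463 multiplications

Standard: 195112 multiplications (58^3). Strassen: 117649 multiplications (7^6, after padding to 64x64). Strassen reduces 8 recursive multiplications to 7 at each level.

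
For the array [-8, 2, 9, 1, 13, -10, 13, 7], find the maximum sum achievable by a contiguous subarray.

Using Kadane's algorithm on [-8, 2, 9, 1, 13, -10, 13, 7]:

Scanning through the array:
Position 1 (value 2): max_ending_here = 2, max_so_far = 2
Position 2 (value 9): max_ending_here = 11, max_so_far = 11
Position 3 (value 1): max_ending_here = 12, max_so_far = 12
Position 4 (value 13): max_ending_here = 25, max_so_far = 25
Position 5 (value -10): max_ending_here = 15, max_so_far = 25
Position 6 (value 13): max_ending_here = 28, max_so_far = 28
Position 7 (value 7): max_ending_here = 35, max_so_far = 35

Maximum subarray: [2, 9, 1, 13, -10, 13, 7]
Maximum sum: 35

The maximum subarray is [2, 9, 1, 13, -10, 13, 7] with sum 35. This subarray runs from index 1 to index 7.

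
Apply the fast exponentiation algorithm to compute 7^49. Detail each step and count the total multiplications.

Computing 7^49 by squaring (build up from 7^1; each line after the first costs one multiplication):

7^1 = 7
7^2 = (7^1)^2 = 7^2 = 49
7^3 = 7 * 7^2 = 7 * 49 = 343
7^6 = (7^3)^2 = 343^2 = 117649
7^12 = (7^6)^2 = 117649^2 = 13841287201
7^24 = (7^12)^2 = 13841287201^2 = 191581231380566414401
7^48 = (7^24)^2 = 191581231380566414401^2 = 36703368217294125441230211032033660188801
7^49 = 7 * 7^48 = 7 * 36703368217294125441230211032033660188801 = 256923577521058878088611477224235621321607

Result: 256923577521058878088611477224235621321607
Multiplications needed: 7 (7 lines after 7^1)

7^49 = 256923577521058878088611477224235621321607. Using exponentiation by squaring, this requires 7 multiplications. The key idea: if the exponent is even, square the half-power; if odd, multiply by the base once.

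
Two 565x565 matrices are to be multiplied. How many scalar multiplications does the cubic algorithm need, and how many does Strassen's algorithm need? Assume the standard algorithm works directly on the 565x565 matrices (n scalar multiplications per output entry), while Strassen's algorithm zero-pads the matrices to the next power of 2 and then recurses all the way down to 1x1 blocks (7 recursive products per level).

Matrix multiplication for 565x565 matrices:

Strassen's algorithm requires power-of-2 dimensions. Pad 565x565 to 1024x1024 (next power of 2).

Standard algorithm: 565^3 = 180362125 multiplications
Strassen's algorithm: 7^(log2(1024)) = 7^10 = 282475249 multiplications
Difference: 180362125 - 282475249 = -102113124 (Strassen uses MORE here due to padding overhead — for small or just-over-power-of-2 n, padding can outweigh the per-level savings)

Standard: 180362125 multiplications (565^3). Strassen: 282475249 multiplications (7^10, after padding to 1024x1024). Strassen reduces 8 recursive multiplications to 7 at each level.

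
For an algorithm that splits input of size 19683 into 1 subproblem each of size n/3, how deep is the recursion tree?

For divide and conquer with division factor 3:

Problem sizes at each level:
Level 0: 19683
Level 1: 6561
Level 2: 2187
Level 3: 729
Level 4: 243
Level 5: 81
Level 6: 27
Level 7: 9
Level 8: 3
Level 9: 1

The root is level 0 and the size-1 base case is level 9 (the tree spans levels 0 through 9, i.e. 10 levels counting the root), so the depth is the number of divisions: log_3(19683) = 9

The recursion tree depth is log_3(19683) = 9. At each level, the problem size is divided by 3, so it takes 9 divisions to reduce to a base case of size 1. The algorithm makes 1 recursive call at each level.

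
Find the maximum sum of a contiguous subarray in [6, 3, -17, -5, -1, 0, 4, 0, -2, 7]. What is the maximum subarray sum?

Using Kadane's algorithm on [6, 3, -17, -5, -1, 0, 4, 0, -2, 7]:

Scanning through the array:
Position 1 (value 3): max_ending_here = 9, max_so_far = 9
Position 2 (value -17): max_ending_here = -8, max_so_far = 9
Position 3 (value -5): max_ending_here = -5, max_so_far = 9
Position 4 (value -1): max_ending_here = -1, max_so_far = 9
Position 5 (value 0): max_ending_here = 0, max_so_far = 9
Position 6 (value 4): max_ending_here = 4, max_so_far = 9
Position 7 (value 0): max_ending_here = 4, max_so_far = 9
Position 8 (value -2): max_ending_here = 2, max_so_far = 9
Position 9 (value 7): max_ending_here = 9, max_so_far = 9

Maximum subarray: [6, 3]
Maximum sum: 9

The maximum subarray is [6, 3] with sum 9. This subarray runs from index 0 to index 1.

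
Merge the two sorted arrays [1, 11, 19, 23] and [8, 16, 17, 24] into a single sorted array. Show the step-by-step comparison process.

Merging process:

Compare 1 vs 8: take 1 from left. Merged: [1]
Compare 11 vs 8: take 8 from right. Merged: [1, 8]
Compare 11 vs 16: take 11 from left. Merged: [1, 8, 11]
Compare 19 vs 16: take 16 from right. Merged: [1, 8, 11, 16]
Compare 19 vs 17: take 17 from right. Merged: [1, 8, 11, 16, 17]
Compare 19 vs 24: take 19 from left. Merged: [1, 8, 11, 16, 17, 19]
Compare 23 vs 24: take 23 from left. Merged: [1, 8, 11, 16, 17, 19, 23]
Append remaining from right: [24]. Merged: [1, 8, 11, 16, 17, 19, 23, 24]

Final merged array: [1, 8, 11, 16, 17, 19, 23, 24]
Total comparisons: 7

The merged array is [1, 8, 11, 16, 17, 19, 23, 24], requiring 7 comparisons. The merge step runs in O(n) time where n is the total number of elements.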